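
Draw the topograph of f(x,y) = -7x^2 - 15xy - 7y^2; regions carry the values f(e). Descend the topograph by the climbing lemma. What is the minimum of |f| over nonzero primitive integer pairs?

descent: ρ → (-7,1,1)
descent: ρ → (1,5,-1)  [lands on river]
river: ρ → (-1,5,1)
closes: descent 2, river 2
min |a| on river = 1

1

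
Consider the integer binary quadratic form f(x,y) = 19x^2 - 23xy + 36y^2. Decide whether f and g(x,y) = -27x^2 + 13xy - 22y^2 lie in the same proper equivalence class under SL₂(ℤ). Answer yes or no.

D₁ = -2207, D₂ = -2207
f: translate: b→15 (≡-23 mod 38), so (19,-23,36)→(19,15,32)
f: reduced (well bottom): (19,15,32) with a≤c, −a<b≤a
g is negative-definite; reduce −g:
−g: flip: (27,-13,22)→(22,13,27)
−g: reduced (well bottom): (22,13,27) with a≤c, −a<b≤a
flip sign back: reduced form of g is (-22,-13,-27)
reduced forms (19, 15, 32) vs (-22, -13, -27) ⇒ inequivalent

no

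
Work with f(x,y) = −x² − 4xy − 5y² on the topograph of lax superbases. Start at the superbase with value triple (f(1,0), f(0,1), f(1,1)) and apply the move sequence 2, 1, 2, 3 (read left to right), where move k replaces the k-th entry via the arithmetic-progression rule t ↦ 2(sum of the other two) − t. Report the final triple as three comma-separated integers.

start (-1,-5,-10) = (f(1,0),f(0,1),f(1,1))
replace slot 2: 2·((-1)+(-10)) − (-5) = -17 → (-1,-17,-10)
replace slot 1: 2·((-17)+(-10)) − (-1) = -53 → (-53,-17,-10)
replace slot 2: 2·((-53)+(-10)) − (-17) = -109 → (-53,-109,-10)
replace slot 3: 2·((-53)+(-109)) − (-10) = -314 → (-53,-109,-314)

-53,-109,-314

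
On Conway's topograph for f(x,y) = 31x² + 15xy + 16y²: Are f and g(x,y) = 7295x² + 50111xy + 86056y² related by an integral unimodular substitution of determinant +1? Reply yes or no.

D₁ = -1759, D₂ = -1759
f: flip: (31,15,16)→(16,-15,31)
f: reduced (well bottom): (16,-15,31) with a≤c, −a<b≤a
g: translate: b→6341 (≡50111 mod 14590), so (7295,50111,86056)→(7295,6341,1378)
g: flip: (7295,6341,1378)→(1378,-6341,7295)
g: translate: b→-829 (≡-6341 mod 2756), so (1378,-6341,7295)→(1378,-829,125)
g: flip: (1378,-829,125)→(125,829,1378)
g: translate: b→79 (≡829 mod 250), so (125,829,1378)→(125,79,16)
g: flip: (125,79,16)→(16,-79,125)
g: translate: b→-15 (≡-79 mod 32), so (16,-79,125)→(16,-15,31)
g: reduced (well bottom): (16,-15,31) with a≤c, −a<b≤a
reduced forms (16, -15, 31) vs (16, -15, 31) ⇒ equivalent

yes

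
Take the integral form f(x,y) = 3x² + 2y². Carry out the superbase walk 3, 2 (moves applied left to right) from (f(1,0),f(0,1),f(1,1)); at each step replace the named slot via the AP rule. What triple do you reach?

start (3,2,5) = (f(1,0),f(0,1),f(1,1))
replace slot 3: 2·(3+2) − 5 = 5 → (3,2,5)
replace slot 2: 2·(3+5) − 2 = 14 → (3,14,5)

3,14,5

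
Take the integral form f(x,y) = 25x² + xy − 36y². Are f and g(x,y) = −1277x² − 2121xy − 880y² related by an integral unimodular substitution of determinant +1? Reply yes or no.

D₁ = 3601, D₂ = 3601
river cycle of f (length 10): (25, 51, -10), (-10, 49, 30), (30, 11, -29), (-29, 47, 12), (12, 49, -25), (-25, 51, 10), (10, 49, -30), (-30, 11, 29), (29, 47, -12), (-12, 49, 25)
river cycle of g (length 10): (25, 51, -10), (-10, 49, 30), (30, 11, -29), (-29, 47, 12), (12, 49, -25), (-25, 51, 10), (10, 49, -30), (-30, 11, 29), (29, 47, -12), (-12, 49, 25)
cycles coincide ⇒ equivalent

yes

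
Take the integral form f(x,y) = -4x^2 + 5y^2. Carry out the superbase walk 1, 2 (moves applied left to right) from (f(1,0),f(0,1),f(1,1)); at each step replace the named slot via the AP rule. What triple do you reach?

start (-4,5,1) = (f(1,0),f(0,1),f(1,1))
replace slot 1: 2·(5+1) − (-4) = 16 → (16,5,1)
replace slot 2: 2·(16+1) − 5 = 29 → (16,29,1)

16,29,1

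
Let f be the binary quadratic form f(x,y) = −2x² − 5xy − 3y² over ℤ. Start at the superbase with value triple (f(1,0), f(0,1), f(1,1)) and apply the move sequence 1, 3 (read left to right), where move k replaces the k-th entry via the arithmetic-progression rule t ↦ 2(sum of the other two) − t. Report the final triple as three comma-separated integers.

start (-2,-3,-10) = (f(1,0),f(0,1),f(1,1))
replace slot 1: 2·((-3)+(-10)) − (-2) = -24 → (-24,-3,-10)
replace slot 3: 2·((-24)+(-3)) − (-10) = -44 → (-24,-3,-44)

-24,-3,-44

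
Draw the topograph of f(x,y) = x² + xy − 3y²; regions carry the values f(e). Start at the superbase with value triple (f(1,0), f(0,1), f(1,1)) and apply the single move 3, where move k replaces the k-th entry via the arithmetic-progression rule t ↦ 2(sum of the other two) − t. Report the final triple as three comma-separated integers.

start (1,-3,-1) = (f(1,0),f(0,1),f(1,1))
replace slot 3: 2·(1+(-3)) − (-1) = -3 → (1,-3,-3)

1,-3,-3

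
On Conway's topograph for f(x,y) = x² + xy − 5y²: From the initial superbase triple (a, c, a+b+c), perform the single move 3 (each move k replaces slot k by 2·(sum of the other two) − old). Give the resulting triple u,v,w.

start (1,-5,-3) = (f(1,0),f(0,1),f(1,1))
replace slot 3: 2·(1+(-5)) − (-3) = -5 → (1,-5,-5)

1,-5,-5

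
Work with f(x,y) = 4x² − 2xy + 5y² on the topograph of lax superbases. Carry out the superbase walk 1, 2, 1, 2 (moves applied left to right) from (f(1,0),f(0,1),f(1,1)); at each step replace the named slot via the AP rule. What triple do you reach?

start (4,5,7) = (f(1,0),f(0,1),f(1,1))
replace slot 1: 2·(5+7) − 4 = 20 → (20,5,7)
replace slot 2: 2·(20+7) − 5 = 49 → (20,49,7)
replace slot 1: 2·(49+7) − 20 = 92 → (92,49,7)
replace slot 2: 2·(92+7) − 49 = 149 → (92,149,7)

92,149,7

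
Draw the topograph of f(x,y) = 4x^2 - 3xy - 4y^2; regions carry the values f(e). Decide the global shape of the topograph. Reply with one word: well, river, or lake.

D = b²−4ac = (-3)² − 4·4·(-4) = 73
D > 0 non-square ⇒ indefinite ⇒ periodic river

river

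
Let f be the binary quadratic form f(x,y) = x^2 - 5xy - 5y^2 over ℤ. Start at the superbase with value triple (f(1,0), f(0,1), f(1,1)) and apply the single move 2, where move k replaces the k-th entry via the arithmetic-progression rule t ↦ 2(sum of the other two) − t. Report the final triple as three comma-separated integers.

start (1,-5,-9) = (f(1,0),f(0,1),f(1,1))
replace slot 2: 2·(1+(-9)) − (-5) = -11 → (1,-11,-9)

1,-11,-9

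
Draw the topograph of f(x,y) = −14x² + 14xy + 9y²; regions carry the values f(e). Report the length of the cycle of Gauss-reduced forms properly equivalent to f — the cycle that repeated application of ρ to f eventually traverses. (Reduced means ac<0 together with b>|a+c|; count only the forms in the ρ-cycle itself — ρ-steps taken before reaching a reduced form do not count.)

D = 700, ⌊√D⌋ = 26
river: ρ → (9,22,-6)
river: ρ → (-6,26,1)
river: ρ → (1,26,-6)
river: ρ → (-6,22,9)
river: ρ → (9,14,-14)
river: ρ → (-14,14,9)
ρ-cycle length = 6 (tail of 0 descent steps not counted)

6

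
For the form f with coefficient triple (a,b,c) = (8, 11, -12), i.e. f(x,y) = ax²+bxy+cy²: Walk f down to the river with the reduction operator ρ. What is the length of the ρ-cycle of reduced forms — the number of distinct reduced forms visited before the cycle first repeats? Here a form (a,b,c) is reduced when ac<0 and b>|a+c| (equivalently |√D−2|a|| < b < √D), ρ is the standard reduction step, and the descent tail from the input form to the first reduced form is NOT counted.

D = 505, ⌊√D⌋ = 22
river: ρ → (-12,13,7)
river: ρ → (7,15,-10)
river: ρ → (-10,5,12)
river: ρ → (12,19,-3)
river: ρ → (-3,17,18)
river: ρ → (18,19,-2)
river: ρ → (-2,21,8)
river: ρ → (8,11,-12)
ρ-cycle length = 8 (tail of 0 descent steps not counted)

8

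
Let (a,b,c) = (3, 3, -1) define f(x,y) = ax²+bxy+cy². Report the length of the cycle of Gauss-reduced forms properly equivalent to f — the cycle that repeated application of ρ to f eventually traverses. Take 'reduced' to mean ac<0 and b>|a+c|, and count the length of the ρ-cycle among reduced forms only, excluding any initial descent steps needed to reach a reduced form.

D = 21, ⌊√D⌋ = 4
river: ρ → (-1,3,3)
river: ρ → (3,3,-1)
ρ-cycle length = 2 (tail of 0 descent steps not counted)

2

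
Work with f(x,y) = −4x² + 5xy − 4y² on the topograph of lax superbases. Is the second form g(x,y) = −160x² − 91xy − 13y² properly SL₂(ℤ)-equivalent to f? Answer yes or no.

D₁ = -39, D₂ = -39
f is negative-definite; reduce −f:
−f: translate: b→3 (≡-5 mod 8), so (4,-5,4)→(4,3,3)
−f: flip: (4,3,3)→(3,-3,4)
−f: translate: b→3 (≡-3 mod 6), so (3,-3,4)→(3,3,4)
−f: reduced (well bottom): (3,3,4) with a≤c, −a<b≤a
flip sign back: reduced form of f is (-3,-3,-4)
g is negative-definite; reduce −g:
−g: flip: (160,91,13)→(13,-91,160)
−g: translate: b→13 (≡-91 mod 26), so (13,-91,160)→(13,13,4)
−g: flip: (13,13,4)→(4,-13,13)
−g: translate: b→3 (≡-13 mod 8), so (4,-13,13)→(4,3,3)
−g: flip: (4,3,3)→(3,-3,4)
−g: translate: b→3 (≡-3 mod 6), so (3,-3,4)→(3,3,4)
−g: reduced (well bottom): (3,3,4) with a≤c, −a<b≤a
flip sign back: reduced form of g is (-3,-3,-4)
reduced forms (-3, -3, -4) vs (-3, -3, -4) ⇒ equivalent

yes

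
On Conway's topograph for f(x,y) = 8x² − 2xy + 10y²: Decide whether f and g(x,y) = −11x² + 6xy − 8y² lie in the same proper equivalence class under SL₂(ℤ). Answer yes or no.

D₁ = -316, D₂ = -316
f: reduced (well bottom): (8,-2,10) with a≤c, −a<b≤a
g is negative-definite; reduce −g:
−g: flip: (11,-6,8)→(8,6,11)
−g: reduced (well bottom): (8,6,11) with a≤c, −a<b≤a
flip sign back: reduced form of g is (-8,-6,-11)
reduced forms (8, -2, 10) vs (-8, -6, -11) ⇒ inequivalent

no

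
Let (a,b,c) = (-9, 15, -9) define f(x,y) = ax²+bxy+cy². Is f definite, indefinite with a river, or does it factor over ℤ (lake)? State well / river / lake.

D = b²−4ac = 15² − 4·(-9)·(-9) = -99
D < 0 ⇒ definite ⇒ every region one sign ⇒ single well

well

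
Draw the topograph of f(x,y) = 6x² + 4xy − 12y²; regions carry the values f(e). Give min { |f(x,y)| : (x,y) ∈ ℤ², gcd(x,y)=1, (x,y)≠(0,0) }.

descent: ρ → (-12,-4,6)
descent: ρ → (6,16,-2)  [lands on river]
river: ρ → (-2,16,6)
river: ρ → (6,8,-10)
river: ρ → (-10,12,4)
river: ρ → (4,12,-10)
river: ρ → (-10,8,6)
closes: descent 2, river 6
min |a| on river = 2

2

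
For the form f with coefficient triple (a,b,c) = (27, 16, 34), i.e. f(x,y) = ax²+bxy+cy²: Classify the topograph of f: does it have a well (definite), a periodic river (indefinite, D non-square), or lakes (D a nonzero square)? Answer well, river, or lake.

D = b²−4ac = 16² − 4·27·34 = -3416
D < 0 ⇒ definite ⇒ every region one sign ⇒ single well

well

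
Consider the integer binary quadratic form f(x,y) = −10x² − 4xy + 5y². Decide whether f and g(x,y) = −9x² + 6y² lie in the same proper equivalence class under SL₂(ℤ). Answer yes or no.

D₁ = 216, D₂ = 216
river cycle of f (length 6): (5, 14, -1), (-1, 14, 5), (5, 6, -9), (-9, 12, 2), (2, 12, -9), (-9, 6, 5)
river cycle of g (length 2): (6, 12, -3), (-3, 12, 6)
cycles differ ⇒ inequivalent

no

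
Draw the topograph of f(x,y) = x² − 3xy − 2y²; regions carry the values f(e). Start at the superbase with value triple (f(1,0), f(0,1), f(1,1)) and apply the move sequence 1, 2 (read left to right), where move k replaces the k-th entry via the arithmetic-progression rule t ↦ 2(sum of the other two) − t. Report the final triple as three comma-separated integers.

start (1,-2,-4) = (f(1,0),f(0,1),f(1,1))
replace slot 1: 2·((-2)+(-4)) − 1 = -13 → (-13,-2,-4)
replace slot 2: 2·((-13)+(-4)) − (-2) = -32 → (-13,-32,-4)

-13,-32,-4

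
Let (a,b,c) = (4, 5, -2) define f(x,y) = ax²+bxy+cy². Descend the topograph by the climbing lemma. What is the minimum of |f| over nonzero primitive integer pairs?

river: ρ → (-2,7,1)
river: ρ → (1,7,-2)
river: ρ → (-2,5,4)
river: ρ → (4,3,-3)
river: ρ → (-3,3,4)
river: ρ → (4,5,-2)
closes: descent 0, river 6
min |a| on river = 1

1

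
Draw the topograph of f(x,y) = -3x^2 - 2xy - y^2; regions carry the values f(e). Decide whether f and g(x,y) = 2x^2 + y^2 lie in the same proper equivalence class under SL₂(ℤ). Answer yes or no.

D₁ = -8, D₂ = -8
f is negative-definite; reduce −f:
−f: flip: (3,2,1)→(1,-2,3)
−f: translate: b→0 (≡-2 mod 2), so (1,-2,3)→(1,0,2)
−f: reduced (well bottom): (1,0,2) with a≤c, −a<b≤a
flip sign back: reduced form of f is (-1,0,-2)
g: flip: (2,0,1)→(1,0,2)
g: reduced (well bottom): (1,0,2) with a≤c, −a<b≤a
reduced forms (-1, 0, -2) vs (1, 0, 2) ⇒ inequivalent

no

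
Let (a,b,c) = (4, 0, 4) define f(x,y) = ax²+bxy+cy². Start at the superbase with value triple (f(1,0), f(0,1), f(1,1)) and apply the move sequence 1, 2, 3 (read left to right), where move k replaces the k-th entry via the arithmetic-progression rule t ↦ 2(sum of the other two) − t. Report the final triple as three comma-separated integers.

start (4,4,8) = (f(1,0),f(0,1),f(1,1))
replace slot 1: 2·(4+8) − 4 = 20 → (20,4,8)
replace slot 2: 2·(20+8) − 4 = 52 → (20,52,8)
replace slot 3: 2·(20+52) − 8 = 136 → (20,52,136)

20,52,136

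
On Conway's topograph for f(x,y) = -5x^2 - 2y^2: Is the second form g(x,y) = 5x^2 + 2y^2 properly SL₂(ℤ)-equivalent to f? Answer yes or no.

D₁ = -40, D₂ = -40
f is negative-definite; reduce −f:
−f: flip: (5,0,2)→(2,0,5)
−f: reduced (well bottom): (2,0,5) with a≤c, −a<b≤a
flip sign back: reduced form of f is (-2,0,-5)
g: flip: (5,0,2)→(2,0,5)
g: reduced (well bottom): (2,0,5) with a≤c, −a<b≤a
reduced forms (-2, 0, -5) vs (2, 0, 5) ⇒ inequivalent

no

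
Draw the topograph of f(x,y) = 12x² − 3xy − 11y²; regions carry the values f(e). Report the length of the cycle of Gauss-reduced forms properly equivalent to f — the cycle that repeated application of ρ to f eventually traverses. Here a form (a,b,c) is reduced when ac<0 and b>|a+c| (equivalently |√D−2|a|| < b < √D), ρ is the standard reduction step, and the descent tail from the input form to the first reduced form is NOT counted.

D = 537, ⌊√D⌋ = 23
descent: ρ → (-11,3,12)  [lands on river]
river: ρ → (12,21,-2)
river: ρ → (-2,23,1)
river: ρ → (1,23,-2)
river: ρ → (-2,21,12)
river: ρ → (12,3,-11)
river: ρ → (-11,19,4)
river: ρ → (4,21,-6)
river: ρ → (-6,15,13)
river: ρ → (13,11,-8)
river: ρ → (-8,21,3)
river: ρ → (3,21,-8)
river: ρ → (-8,11,13)
river: ρ → (13,15,-6)
river: ρ → (-6,21,4)
river: ρ → (4,19,-11)
ρ-cycle length = 16 (tail of 1 descent step not counted)

16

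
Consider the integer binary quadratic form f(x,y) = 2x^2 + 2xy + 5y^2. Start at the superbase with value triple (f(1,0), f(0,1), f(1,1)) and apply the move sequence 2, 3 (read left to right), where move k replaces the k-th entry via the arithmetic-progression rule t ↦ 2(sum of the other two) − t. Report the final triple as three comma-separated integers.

start (2,5,9) = (f(1,0),f(0,1),f(1,1))
replace slot 2: 2·(2+9) − 5 = 17 → (2,17,9)
replace slot 3: 2·(2+17) − 9 = 29 → (2,17,29)

2,17,29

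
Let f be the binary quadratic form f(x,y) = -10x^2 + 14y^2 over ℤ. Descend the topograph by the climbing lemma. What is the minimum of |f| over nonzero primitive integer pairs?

descent: ρ → (14,0,-10)
descent: ρ → (-10,20,4)  [lands on river]
river: ρ → (4,20,-10)
closes: descent 2, river 2
min |a| on river = 4

4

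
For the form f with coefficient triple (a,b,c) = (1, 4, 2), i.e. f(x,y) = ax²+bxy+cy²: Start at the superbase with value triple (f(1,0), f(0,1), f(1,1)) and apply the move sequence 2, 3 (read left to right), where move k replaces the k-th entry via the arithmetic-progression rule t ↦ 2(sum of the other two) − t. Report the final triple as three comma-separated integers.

start (1,2,7) = (f(1,0),f(0,1),f(1,1))
replace slot 2: 2·(1+7) − 2 = 14 → (1,14,7)
replace slot 3: 2·(1+14) − 7 = 23 → (1,14,23)

1,14,23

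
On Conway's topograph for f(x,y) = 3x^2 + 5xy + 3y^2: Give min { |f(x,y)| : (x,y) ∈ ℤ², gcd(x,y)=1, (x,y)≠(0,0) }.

translate: b→-1 (≡5 mod 6), so (3,5,3)→(3,-1,1)
flip: (3,-1,1)→(1,1,3)
reduced (well bottom): (1,1,3) with a≤c, −a<b≤a
well minimum = a = 1

1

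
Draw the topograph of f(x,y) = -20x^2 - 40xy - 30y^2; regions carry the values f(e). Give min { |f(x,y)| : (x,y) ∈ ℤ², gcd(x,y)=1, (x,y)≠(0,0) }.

translate: b→0 (≡40 mod 40), so (20,40,30)→(20,0,10)
flip: (20,0,10)→(10,0,20)
reduced (well bottom): (10,0,20) with a≤c, −a<b≤a
well minimum |f| = |-10| = 10 (negative-definite)

10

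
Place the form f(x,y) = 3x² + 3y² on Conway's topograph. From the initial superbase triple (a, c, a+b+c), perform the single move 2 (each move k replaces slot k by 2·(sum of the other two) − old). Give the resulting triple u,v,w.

start (3,3,6) = (f(1,0),f(0,1),f(1,1))
replace slot 2: 2·(3+6) − 3 = 15 → (3,15,6)

3,15,6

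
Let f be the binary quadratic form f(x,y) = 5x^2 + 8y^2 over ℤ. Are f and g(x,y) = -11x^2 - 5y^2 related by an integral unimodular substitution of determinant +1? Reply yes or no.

D₁ = -160, D₂ = -220
discriminants differ ⇒ not SL₂(ℤ)-equivalent

no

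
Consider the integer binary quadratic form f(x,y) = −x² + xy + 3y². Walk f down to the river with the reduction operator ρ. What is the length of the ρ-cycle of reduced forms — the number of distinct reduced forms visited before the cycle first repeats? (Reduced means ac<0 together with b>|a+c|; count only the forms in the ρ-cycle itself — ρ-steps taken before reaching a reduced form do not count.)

D = 13, ⌊√D⌋ = 3
descent: ρ → (3,-1,-1)
descent: ρ → (-1,3,1)  [lands on river]
river: ρ → (1,3,-1)
ρ-cycle length = 2 (tail of 2 descent steps not counted)

2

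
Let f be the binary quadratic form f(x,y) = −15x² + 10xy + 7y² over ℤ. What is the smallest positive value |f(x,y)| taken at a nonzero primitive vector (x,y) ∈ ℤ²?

river: ρ → (7,18,-7)
river: ρ → (-7,10,15)
river: ρ → (15,20,-2)
river: ρ → (-2,20,15)
river: ρ → (15,10,-7)
river: ρ → (-7,18,7)
river: ρ → (7,10,-15)
river: ρ → (-15,20,2)
river: ρ → (2,20,-15)
river: ρ → (-15,10,7)
closes: descent 0, river 10
min |a| on river = 2

2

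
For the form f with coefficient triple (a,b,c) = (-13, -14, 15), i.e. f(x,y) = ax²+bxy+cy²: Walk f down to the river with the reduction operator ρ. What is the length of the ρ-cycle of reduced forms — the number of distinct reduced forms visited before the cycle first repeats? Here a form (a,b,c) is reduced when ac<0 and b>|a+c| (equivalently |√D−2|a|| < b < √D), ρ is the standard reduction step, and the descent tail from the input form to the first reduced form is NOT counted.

D = 976, ⌊√D⌋ = 31
descent: ρ → (15,14,-13)  [lands on river]
river: ρ → (-13,12,16)
river: ρ → (16,20,-9)
river: ρ → (-9,16,20)
river: ρ → (20,24,-5)
river: ρ → (-5,26,15)
river: ρ → (15,4,-16)
river: ρ → (-16,28,3)
river: ρ → (3,26,-25)
river: ρ → (-25,24,4)
river: ρ → (4,24,-25)
river: ρ → (-25,26,3)
river: ρ → (3,28,-16)
river: ρ → (-16,4,15)
river: ρ → (15,26,-5)
river: ρ → (-5,24,20)
river: ρ → (20,16,-9)
river: ρ → (-9,20,16)
river: ρ → (16,12,-13)
river: ρ → (-13,14,15)
river: ρ → (15,16,-12)
river: ρ → (-12,8,19)
river: ρ → (19,30,-1)
river: ρ → (-1,30,19)
river: ρ → (19,8,-12)
river: ρ → (-12,16,15)
ρ-cycle length = 26 (tail of 1 descent step not counted)

26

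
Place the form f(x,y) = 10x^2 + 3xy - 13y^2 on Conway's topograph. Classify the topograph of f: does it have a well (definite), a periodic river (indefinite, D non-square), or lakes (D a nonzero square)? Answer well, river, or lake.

D = b²−4ac = 3² − 4·10·(-13) = 529
D = 23² is a perfect square ⇒ form factors over ℤ ⇒ lakes

lake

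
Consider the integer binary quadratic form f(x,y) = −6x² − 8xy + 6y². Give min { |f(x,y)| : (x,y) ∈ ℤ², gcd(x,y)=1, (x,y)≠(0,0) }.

descent: ρ → (6,8,-6)  [lands on river]
river: ρ → (-6,4,8)
river: ρ → (8,12,-2)
river: ρ → (-2,12,8)
river: ρ → (8,4,-6)
river: ρ → (-6,8,6)
river: ρ → (6,4,-8)
river: ρ → (-8,12,2)
river: ρ → (2,12,-8)
river: ρ → (-8,4,6)
closes: descent 1, river 10
min |a| on river = 2

2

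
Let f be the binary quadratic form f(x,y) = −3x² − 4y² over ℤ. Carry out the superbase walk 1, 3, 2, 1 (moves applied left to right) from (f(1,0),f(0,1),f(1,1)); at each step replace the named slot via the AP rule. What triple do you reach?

start (-3,-4,-7) = (f(1,0),f(0,1),f(1,1))
replace slot 1: 2·((-4)+(-7)) − (-3) = -19 → (-19,-4,-7)
replace slot 3: 2·((-19)+(-4)) − (-7) = -39 → (-19,-4,-39)
replace slot 2: 2·((-19)+(-39)) − (-4) = -112 → (-19,-112,-39)
replace slot 1: 2·((-112)+(-39)) − (-19) = -283 → (-283,-112,-39)

-283,-112,-39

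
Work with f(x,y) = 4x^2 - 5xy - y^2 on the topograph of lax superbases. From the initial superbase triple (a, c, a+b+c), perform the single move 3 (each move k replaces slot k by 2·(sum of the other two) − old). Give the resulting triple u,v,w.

start (4,-1,-2) = (f(1,0),f(0,1),f(1,1))
replace slot 3: 2·(4+(-1)) − (-2) = 8 → (4,-1,8)

4,-1,8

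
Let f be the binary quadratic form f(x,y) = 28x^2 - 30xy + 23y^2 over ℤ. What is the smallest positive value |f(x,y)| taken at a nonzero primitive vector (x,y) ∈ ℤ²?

translate: b→26 (≡-30 mod 56), so (28,-30,23)→(28,26,21)
flip: (28,26,21)→(21,-26,28)
translate: b→16 (≡-26 mod 42), so (21,-26,28)→(21,16,23)
reduced (well bottom): (21,16,23) with a≤c, −a<b≤a
well minimum = a = 21

21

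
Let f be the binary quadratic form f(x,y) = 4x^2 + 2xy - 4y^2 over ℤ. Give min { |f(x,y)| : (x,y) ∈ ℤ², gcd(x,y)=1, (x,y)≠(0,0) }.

river: ρ → (-4,6,2)
river: ρ → (2,6,-4)
river: ρ → (-4,2,4)
river: ρ → (4,6,-2)
river: ρ → (-2,6,4)
river: ρ → (4,2,-4)
closes: descent 0, river 6
min |a| on river = 2

2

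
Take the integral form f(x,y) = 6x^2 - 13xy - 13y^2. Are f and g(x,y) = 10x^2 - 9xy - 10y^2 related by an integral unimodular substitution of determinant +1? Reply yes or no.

D₁ = 481, D₂ = 481
river cycle of f (length 26): (-13, 13, 6), (6, 11, -15), (-15, 19, 2), (2, 21, -5), (-5, 19, 6), (6, 17, -8), (-8, 15, 8), (8, 17, -6), (-6, 19, 5), (5, 21, -2), … (16 more)
river cycle of g (length 30): (-10, 9, 10), (10, 11, -9), (-9, 7, 12), (12, 17, -4), (-4, 15, 16), (16, 17, -3), (-3, 19, 10), (10, 21, -1), (-1, 21, 10), (10, 19, -3), … (20 more)
cycles differ ⇒ inequivalent

no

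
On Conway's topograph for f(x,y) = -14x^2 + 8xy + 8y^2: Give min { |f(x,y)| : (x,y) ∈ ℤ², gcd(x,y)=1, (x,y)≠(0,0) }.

river: ρ → (8,8,-14)
river: ρ → (-14,20,2)
river: ρ → (2,20,-14)
river: ρ → (-14,8,8)
closes: descent 0, river 4
min |a| on river = 2

2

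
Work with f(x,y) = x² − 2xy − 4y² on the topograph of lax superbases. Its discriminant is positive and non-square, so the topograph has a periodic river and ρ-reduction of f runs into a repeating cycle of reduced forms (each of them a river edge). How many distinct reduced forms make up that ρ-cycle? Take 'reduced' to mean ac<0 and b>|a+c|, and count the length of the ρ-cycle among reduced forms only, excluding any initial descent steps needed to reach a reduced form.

D = 20, ⌊√D⌋ = 4
descent: ρ → (-4,2,1)
descent: ρ → (1,4,-1)  [lands on river]
river: ρ → (-1,4,1)
ρ-cycle length = 2 (tail of 2 descent steps not counted)

2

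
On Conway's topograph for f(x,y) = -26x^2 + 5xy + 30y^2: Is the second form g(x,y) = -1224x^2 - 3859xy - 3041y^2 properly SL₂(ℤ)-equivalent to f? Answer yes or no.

D₁ = 3145, D₂ = 3145
river cycle of f (length 46): (30, 55, -1), (-1, 55, 30), (30, 5, -26), (-26, 47, 9), (9, 43, -36), (-36, 29, 16), (16, 35, -30), (-30, 25, 21), (21, 17, -34), (-34, 51, 4), … (36 more)
river cycle of g (length 46): (-26, 5, 30), (30, 55, -1), (-1, 55, 30), (30, 5, -26), (-26, 47, 9), (9, 43, -36), (-36, 29, 16), (16, 35, -30), (-30, 25, 21), (21, 17, -34), … (36 more)
cycles coincide ⇒ equivalent

yes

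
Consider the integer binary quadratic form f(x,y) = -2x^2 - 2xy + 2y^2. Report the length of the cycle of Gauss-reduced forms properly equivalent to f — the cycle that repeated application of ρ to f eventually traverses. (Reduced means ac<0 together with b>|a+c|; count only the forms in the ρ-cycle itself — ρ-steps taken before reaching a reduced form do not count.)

D = 20, ⌊√D⌋ = 4
descent: ρ → (2,2,-2)  [lands on river]
river: ρ → (-2,2,2)
ρ-cycle length = 2 (tail of 1 descent step not counted)

2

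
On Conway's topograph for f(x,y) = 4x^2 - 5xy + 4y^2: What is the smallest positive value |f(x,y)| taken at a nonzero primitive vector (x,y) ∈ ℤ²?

translate: b→3 (≡-5 mod 8), so (4,-5,4)→(4,3,3)
flip: (4,3,3)→(3,-3,4)
translate: b→3 (≡-3 mod 6), so (3,-3,4)→(3,3,4)
reduced (well bottom): (3,3,4) with a≤c, −a<b≤a
well minimum = a = 3

3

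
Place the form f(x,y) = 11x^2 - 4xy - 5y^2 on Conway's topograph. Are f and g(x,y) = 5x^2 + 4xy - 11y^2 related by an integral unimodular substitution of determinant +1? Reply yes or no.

D₁ = 236, D₂ = 236
river cycle of f (length 6): (-5, 14, 2), (2, 14, -5), (-5, 6, 10), (10, 14, -1), (-1, 14, 10), (10, 6, -5)
river cycle of g (length 6): (5, 14, -2), (-2, 14, 5), (5, 6, -10), (-10, 14, 1), (1, 14, -10), (-10, 6, 5)
cycles differ ⇒ inequivalent

no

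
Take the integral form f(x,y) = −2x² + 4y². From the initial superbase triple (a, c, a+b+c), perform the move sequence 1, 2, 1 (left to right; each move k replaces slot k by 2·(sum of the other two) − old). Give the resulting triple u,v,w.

start (-2,4,2) = (f(1,0),f(0,1),f(1,1))
replace slot 1: 2·(4+2) − (-2) = 14 → (14,4,2)
replace slot 2: 2·(14+2) − 4 = 28 → (14,28,2)
replace slot 1: 2·(28+2) − 14 = 46 → (46,28,2)

46,28,2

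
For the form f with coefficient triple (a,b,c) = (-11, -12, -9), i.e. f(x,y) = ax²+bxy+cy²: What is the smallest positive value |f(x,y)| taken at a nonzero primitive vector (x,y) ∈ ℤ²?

translate: b→-10 (≡12 mod 22), so (11,12,9)→(11,-10,8)
flip: (11,-10,8)→(8,10,11)
translate: b→-6 (≡10 mod 16), so (8,10,11)→(8,-6,9)
reduced (well bottom): (8,-6,9) with a≤c, −a<b≤a
well minimum |f| = |-8| = 8 (negative-definite)

8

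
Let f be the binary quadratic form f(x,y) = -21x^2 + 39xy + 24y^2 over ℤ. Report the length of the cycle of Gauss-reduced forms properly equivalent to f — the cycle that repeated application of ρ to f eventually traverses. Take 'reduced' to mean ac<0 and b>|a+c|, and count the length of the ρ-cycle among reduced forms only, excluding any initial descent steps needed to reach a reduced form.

D = 3537, ⌊√D⌋ = 59
river: ρ → (24,57,-3)
river: ρ → (-3,57,24)
river: ρ → (24,39,-21)
river: ρ → (-21,45,18)
river: ρ → (18,27,-39)
river: ρ → (-39,51,6)
river: ρ → (6,57,-12)
river: ρ → (-12,39,42)
river: ρ → (42,45,-9)
river: ρ → (-9,45,42)
river: ρ → (42,39,-12)
river: ρ → (-12,57,6)
river: ρ → (6,51,-39)
river: ρ → (-39,27,18)
river: ρ → (18,45,-21)
river: ρ → (-21,39,24)
ρ-cycle length = 16 (tail of 0 descent steps not counted)

16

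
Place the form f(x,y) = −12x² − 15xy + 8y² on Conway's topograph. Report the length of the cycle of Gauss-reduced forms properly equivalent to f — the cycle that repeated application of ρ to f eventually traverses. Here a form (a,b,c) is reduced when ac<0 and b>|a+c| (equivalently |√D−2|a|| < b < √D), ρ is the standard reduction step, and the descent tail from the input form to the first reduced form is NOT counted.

D = 609, ⌊√D⌋ = 24
descent: ρ → (8,15,-12)  [lands on river]
river: ρ → (-12,9,11)
river: ρ → (11,13,-10)
river: ρ → (-10,7,14)
river: ρ → (14,21,-3)
river: ρ → (-3,21,14)
river: ρ → (14,7,-10)
river: ρ → (-10,13,11)
river: ρ → (11,9,-12)
river: ρ → (-12,15,8)
river: ρ → (8,17,-10)
river: ρ → (-10,23,2)
river: ρ → (2,21,-21)
river: ρ → (-21,21,2)
river: ρ → (2,23,-10)
river: ρ → (-10,17,8)
ρ-cycle length = 16 (tail of 1 descent step not counted)

16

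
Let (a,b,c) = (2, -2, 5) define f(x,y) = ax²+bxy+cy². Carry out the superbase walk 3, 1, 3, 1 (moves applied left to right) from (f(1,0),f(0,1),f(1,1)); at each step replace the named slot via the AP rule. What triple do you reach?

start (2,5,5) = (f(1,0),f(0,1),f(1,1))
replace slot 3: 2·(2+5) − 5 = 9 → (2,5,9)
replace slot 1: 2·(5+9) − 2 = 26 → (26,5,9)
replace slot 3: 2·(26+5) − 9 = 53 → (26,5,53)
replace slot 1: 2·(5+53) − 26 = 90 → (90,5,53)

90,5,53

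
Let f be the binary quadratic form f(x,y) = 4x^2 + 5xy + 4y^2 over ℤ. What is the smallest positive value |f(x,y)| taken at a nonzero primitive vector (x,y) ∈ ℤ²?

translate: b→-3 (≡5 mod 8), so (4,5,4)→(4,-3,3)
flip: (4,-3,3)→(3,3,4)
reduced (well bottom): (3,3,4) with a≤c, −a<b≤a
well minimum = a = 3

3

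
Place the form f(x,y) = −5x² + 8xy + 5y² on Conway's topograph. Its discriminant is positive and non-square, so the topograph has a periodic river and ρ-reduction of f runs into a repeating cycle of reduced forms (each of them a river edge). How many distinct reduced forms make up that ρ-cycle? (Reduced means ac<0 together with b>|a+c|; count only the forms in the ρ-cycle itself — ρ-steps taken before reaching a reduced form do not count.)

D = 164, ⌊√D⌋ = 12
river: ρ → (5,12,-1)
river: ρ → (-1,12,5)
river: ρ → (5,8,-5)
river: ρ → (-5,12,1)
river: ρ → (1,12,-5)
river: ρ → (-5,8,5)
ρ-cycle length = 6 (tail of 0 descent steps not counted)

6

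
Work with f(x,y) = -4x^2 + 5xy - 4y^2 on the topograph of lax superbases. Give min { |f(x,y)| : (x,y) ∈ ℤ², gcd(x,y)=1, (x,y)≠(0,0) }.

translate: b→3 (≡-5 mod 8), so (4,-5,4)→(4,3,3)
flip: (4,3,3)→(3,-3,4)
translate: b→3 (≡-3 mod 6), so (3,-3,4)→(3,3,4)
reduced (well bottom): (3,3,4) with a≤c, −a<b≤a
well minimum |f| = |-3| = 3 (negative-definite)

3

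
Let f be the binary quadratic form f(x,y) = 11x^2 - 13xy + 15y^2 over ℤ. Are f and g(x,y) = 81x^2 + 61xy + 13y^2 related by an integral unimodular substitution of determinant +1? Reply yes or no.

D₁ = -491, D₂ = -491
f: translate: b→9 (≡-13 mod 22), so (11,-13,15)→(11,9,13)
f: reduced (well bottom): (11,9,13) with a≤c, −a<b≤a
g: flip: (81,61,13)→(13,-61,81)
g: translate: b→-9 (≡-61 mod 26), so (13,-61,81)→(13,-9,11)
g: flip: (13,-9,11)→(11,9,13)
g: reduced (well bottom): (11,9,13) with a≤c, −a<b≤a
reduced forms (11, 9, 13) vs (11, 9, 13) ⇒ equivalent

yes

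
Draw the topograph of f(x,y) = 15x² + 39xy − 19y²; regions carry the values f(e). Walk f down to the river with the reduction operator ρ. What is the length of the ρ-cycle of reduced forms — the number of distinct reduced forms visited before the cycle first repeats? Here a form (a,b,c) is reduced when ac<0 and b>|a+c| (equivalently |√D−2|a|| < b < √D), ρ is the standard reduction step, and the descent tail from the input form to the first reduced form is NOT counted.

D = 2661, ⌊√D⌋ = 51
river: ρ → (-19,37,17)
river: ρ → (17,31,-25)
river: ρ → (-25,19,23)
river: ρ → (23,27,-21)
river: ρ → (-21,15,29)
river: ρ → (29,43,-7)
river: ρ → (-7,41,35)
river: ρ → (35,29,-13)
river: ρ → (-13,49,5)
river: ρ → (5,51,-3)
river: ρ → (-3,51,5)
river: ρ → (5,49,-13)
river: ρ → (-13,29,35)
river: ρ → (35,41,-7)
river: ρ → (-7,43,29)
river: ρ → (29,15,-21)
river: ρ → (-21,27,23)
river: ρ → (23,19,-25)
river: ρ → (-25,31,17)
river: ρ → (17,37,-19)
river: ρ → (-19,39,15)
river: ρ → (15,51,-1)
river: ρ → (-1,51,15)
river: ρ → (15,39,-19)
ρ-cycle length = 24 (tail of 0 descent steps not counted)

24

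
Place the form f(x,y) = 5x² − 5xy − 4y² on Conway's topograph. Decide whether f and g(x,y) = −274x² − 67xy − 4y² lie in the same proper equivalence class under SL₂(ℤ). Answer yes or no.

D₁ = 105, D₂ = 105
river cycle of f (length 6): (-4, 5, 5), (5, 5, -4), (-4, 3, 6), (6, 9, -1), (-1, 9, 6), (6, 3, -4)
river cycle of g (length 6): (-4, 3, 6), (6, 9, -1), (-1, 9, 6), (6, 3, -4), (-4, 5, 5), (5, 5, -4)
cycles coincide ⇒ equivalent

yes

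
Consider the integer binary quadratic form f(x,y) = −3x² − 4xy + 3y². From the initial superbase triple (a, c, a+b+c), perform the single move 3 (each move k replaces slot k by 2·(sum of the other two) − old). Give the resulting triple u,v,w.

start (-3,3,-4) = (f(1,0),f(0,1),f(1,1))
replace slot 3: 2·((-3)+3) − (-4) = 4 → (-3,3,4)

-3,3,4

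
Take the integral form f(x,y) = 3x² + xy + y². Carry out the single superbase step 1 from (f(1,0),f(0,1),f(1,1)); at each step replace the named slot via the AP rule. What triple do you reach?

start (3,1,5) = (f(1,0),f(0,1),f(1,1))
replace slot 1: 2·(1+5) − 3 = 9 → (9,1,5)

9,1,5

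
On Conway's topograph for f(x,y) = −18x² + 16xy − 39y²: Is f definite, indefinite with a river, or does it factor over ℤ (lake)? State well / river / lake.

D = b²−4ac = 16² − 4·(-18)·(-39) = -2552
D < 0 ⇒ definite ⇒ every region one sign ⇒ single well

well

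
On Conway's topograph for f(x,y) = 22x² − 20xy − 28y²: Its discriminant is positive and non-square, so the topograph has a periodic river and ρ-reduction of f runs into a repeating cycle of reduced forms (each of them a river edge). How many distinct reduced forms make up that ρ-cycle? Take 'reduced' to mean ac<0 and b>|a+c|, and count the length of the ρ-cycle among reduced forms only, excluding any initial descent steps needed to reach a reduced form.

D = 2864, ⌊√D⌋ = 53
descent: ρ → (-28,20,22)  [lands on river]
river: ρ → (22,24,-26)
river: ρ → (-26,28,20)
river: ρ → (20,52,-2)
river: ρ → (-2,52,20)
river: ρ → (20,28,-26)
river: ρ → (-26,24,22)
river: ρ → (22,20,-28)
river: ρ → (-28,36,14)
river: ρ → (14,48,-10)
river: ρ → (-10,52,4)
river: ρ → (4,52,-10)
river: ρ → (-10,48,14)
river: ρ → (14,36,-28)
ρ-cycle length = 14 (tail of 1 descent step not counted)

14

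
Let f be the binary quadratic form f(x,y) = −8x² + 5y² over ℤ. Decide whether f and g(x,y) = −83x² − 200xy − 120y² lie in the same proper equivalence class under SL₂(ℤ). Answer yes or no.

D₁ = 160, D₂ = 160
river cycle of f (length 4): (5, 10, -3), (-3, 8, 8), (8, 8, -3), (-3, 10, 5)
river cycle of g (length 4): (-3, 10, 5), (5, 10, -3), (-3, 8, 8), (8, 8, -3)
cycles coincide ⇒ equivalent

yes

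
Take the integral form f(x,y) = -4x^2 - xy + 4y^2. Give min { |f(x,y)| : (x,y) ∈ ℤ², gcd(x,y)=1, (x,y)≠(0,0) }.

descent: ρ → (4,1,-4)  [lands on river]
river: ρ → (-4,7,1)
river: ρ → (1,7,-4)
river: ρ → (-4,1,4)
river: ρ → (4,7,-1)
river: ρ → (-1,7,4)
closes: descent 1, river 6
min |a| on river = 1

1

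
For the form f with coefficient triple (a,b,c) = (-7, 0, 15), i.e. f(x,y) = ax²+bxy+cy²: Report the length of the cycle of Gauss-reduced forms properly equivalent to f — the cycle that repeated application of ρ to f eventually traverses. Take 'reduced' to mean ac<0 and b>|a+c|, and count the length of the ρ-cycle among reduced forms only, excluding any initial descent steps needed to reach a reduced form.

D = 420, ⌊√D⌋ = 20
descent: ρ → (15,0,-7)
descent: ρ → (-7,14,8)  [lands on river]
river: ρ → (8,18,-3)
river: ρ → (-3,18,8)
river: ρ → (8,14,-7)
ρ-cycle length = 4 (tail of 2 descent steps not counted)

4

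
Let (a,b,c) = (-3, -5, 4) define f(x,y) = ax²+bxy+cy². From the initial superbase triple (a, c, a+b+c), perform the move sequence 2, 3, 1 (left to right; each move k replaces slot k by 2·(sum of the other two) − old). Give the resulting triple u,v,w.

start (-3,4,-4) = (f(1,0),f(0,1),f(1,1))
replace slot 2: 2·((-3)+(-4)) − 4 = -18 → (-3,-18,-4)
replace slot 3: 2·((-3)+(-18)) − (-4) = -38 → (-3,-18,-38)
replace slot 1: 2·((-18)+(-38)) − (-3) = -109 → (-109,-18,-38)

-109,-18,-38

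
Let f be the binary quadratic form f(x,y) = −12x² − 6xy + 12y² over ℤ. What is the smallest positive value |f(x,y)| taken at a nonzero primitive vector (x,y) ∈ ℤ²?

descent: ρ → (12,6,-12)  [lands on river]
river: ρ → (-12,18,6)
river: ρ → (6,18,-12)
river: ρ → (-12,6,12)
river: ρ → (12,18,-6)
river: ρ → (-6,18,12)
closes: descent 1, river 6
min |a| on river = 6

6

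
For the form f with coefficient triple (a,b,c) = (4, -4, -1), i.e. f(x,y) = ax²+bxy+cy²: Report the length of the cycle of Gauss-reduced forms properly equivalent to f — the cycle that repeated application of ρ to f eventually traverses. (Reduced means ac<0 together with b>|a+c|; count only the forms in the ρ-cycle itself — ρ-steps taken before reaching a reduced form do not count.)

D = 32, ⌊√D⌋ = 5
descent: ρ → (-1,4,4)  [lands on river]
river: ρ → (4,4,-1)
ρ-cycle length = 2 (tail of 1 descent step not counted)

2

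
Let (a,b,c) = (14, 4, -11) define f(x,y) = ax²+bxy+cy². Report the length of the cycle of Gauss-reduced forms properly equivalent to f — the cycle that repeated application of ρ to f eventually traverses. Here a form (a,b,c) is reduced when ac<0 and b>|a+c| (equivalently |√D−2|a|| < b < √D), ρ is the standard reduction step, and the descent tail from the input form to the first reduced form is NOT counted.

D = 632, ⌊√D⌋ = 25
river: ρ → (-11,18,7)
river: ρ → (7,24,-2)
river: ρ → (-2,24,7)
river: ρ → (7,18,-11)
river: ρ → (-11,4,14)
river: ρ → (14,24,-1)
river: ρ → (-1,24,14)
river: ρ → (14,4,-11)
ρ-cycle length = 8 (tail of 0 descent steps not counted)

8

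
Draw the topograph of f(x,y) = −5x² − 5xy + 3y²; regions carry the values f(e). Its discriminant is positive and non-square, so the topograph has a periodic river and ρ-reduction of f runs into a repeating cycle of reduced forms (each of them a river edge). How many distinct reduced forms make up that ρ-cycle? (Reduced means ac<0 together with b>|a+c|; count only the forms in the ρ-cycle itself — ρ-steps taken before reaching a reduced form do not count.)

D = 85, ⌊√D⌋ = 9
descent: ρ → (3,5,-5)  [lands on river]
river: ρ → (-5,5,3)
river: ρ → (3,7,-3)
river: ρ → (-3,5,5)
river: ρ → (5,5,-3)
river: ρ → (-3,7,3)
ρ-cycle length = 6 (tail of 1 descent step not counted)

6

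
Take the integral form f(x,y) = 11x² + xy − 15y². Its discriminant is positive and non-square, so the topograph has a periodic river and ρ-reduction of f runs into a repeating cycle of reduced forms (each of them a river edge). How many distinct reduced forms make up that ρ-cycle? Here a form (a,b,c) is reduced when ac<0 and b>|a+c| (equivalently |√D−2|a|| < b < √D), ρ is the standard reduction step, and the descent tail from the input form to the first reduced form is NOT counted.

D = 661, ⌊√D⌋ = 25
descent: ρ → (-15,-1,11)
descent: ρ → (11,23,-3)  [lands on river]
river: ρ → (-3,25,3)
river: ρ → (3,23,-11)
river: ρ → (-11,21,5)
river: ρ → (5,19,-15)
river: ρ → (-15,11,9)
river: ρ → (9,25,-1)
river: ρ → (-1,25,9)
river: ρ → (9,11,-15)
river: ρ → (-15,19,5)
river: ρ → (5,21,-11)
river: ρ → (-11,23,3)
river: ρ → (3,25,-3)
river: ρ → (-3,23,11)
river: ρ → (11,21,-5)
river: ρ → (-5,19,15)
river: ρ → (15,11,-9)
river: ρ → (-9,25,1)
river: ρ → (1,25,-9)
river: ρ → (-9,11,15)
river: ρ → (15,19,-5)
river: ρ → (-5,21,11)
ρ-cycle length = 22 (tail of 2 descent steps not counted)

22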